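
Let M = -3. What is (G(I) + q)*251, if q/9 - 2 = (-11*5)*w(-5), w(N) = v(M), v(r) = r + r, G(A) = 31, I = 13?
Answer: 757769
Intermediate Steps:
v(r) = 2*r
w(N) = -6 (w(N) = 2*(-3) = -6)
q = 2988 (q = 18 + 9*(-11*5*(-6)) = 18 + 9*(-55*(-6)) = 18 + 9*330 = 18 + 2970 = 2988)
(G(I) + q)*251 = (31 + 2988)*251 = 3019*251 = 757769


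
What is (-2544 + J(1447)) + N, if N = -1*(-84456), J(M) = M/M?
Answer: 81913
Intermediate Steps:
J(M) = 1
N = 84456
(-2544 + J(1447)) + N = (-2544 + 1) + 84456 = -2543 + 84456 = 81913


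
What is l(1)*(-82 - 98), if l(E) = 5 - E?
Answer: -720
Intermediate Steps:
l(1)*(-82 - 98) = (5 - 1*1)*(-82 - 98) = (5 - 1)*(-180) = 4*(-180) = -720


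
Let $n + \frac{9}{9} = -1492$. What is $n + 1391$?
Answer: $-102$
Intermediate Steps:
$n = -1493$ ($n = -1 - 1492 = -1493$)
$n + 1391 = -1493 + 1391 = -102$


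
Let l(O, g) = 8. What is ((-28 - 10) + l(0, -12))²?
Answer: 900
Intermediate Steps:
((-28 - 10) + l(0, -12))² = ((-28 - 10) + 8)² = (-38 + 8)² = (-30)² = 900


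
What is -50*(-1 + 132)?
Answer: -6550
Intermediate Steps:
-50*(-1 + 132) = -50*131 = -6550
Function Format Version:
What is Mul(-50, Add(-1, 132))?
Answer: -6550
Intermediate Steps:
Mul(-50, Add(-1, 132)) = Mul(-50, 131) = -6550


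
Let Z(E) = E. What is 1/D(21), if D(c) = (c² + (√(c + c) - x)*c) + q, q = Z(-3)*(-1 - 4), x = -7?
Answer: 67/38343 - 7*√42/115029 ≈ 0.0013530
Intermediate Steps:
q = 15 (q = -3*(-1 - 4) = -3*(-5) = 15)
D(c) = 15 + c² + c*(7 + √2*√c) (D(c) = (c² + (√(c + c) - 1*(-7))*c) + 15 = (c² + (√(2*c) + 7)*c) + 15 = (c² + (√2*√c + 7)*c) + 15 = (c² + (7 + √2*√c)*c) + 15 = (c² + c*(7 + √2*√c)) + 15 = 15 + c² + c*(7 + √2*√c))
1/D(21) = 1/(15 + 21² + 7*21 + √2*21^(3/2)) = 1/(15 + 441 + 147 + √2*(21*√21)) = 1/(15 + 441 + 147 + 21*√42) = 1/(603 + 21*√42)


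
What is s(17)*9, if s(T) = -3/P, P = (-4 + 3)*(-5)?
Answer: -27/5 ≈ -5.4000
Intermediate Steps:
P = 5 (P = -1*(-5) = 5)
s(T) = -⅗ (s(T) = -3/5 = -3*⅕ = -⅗)
s(17)*9 = -⅗*9 = -27/5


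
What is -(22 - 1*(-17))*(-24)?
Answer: 936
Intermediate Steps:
-(22 - 1*(-17))*(-24) = -(22 + 17)*(-24) = -1*39*(-24) = -39*(-24) = 936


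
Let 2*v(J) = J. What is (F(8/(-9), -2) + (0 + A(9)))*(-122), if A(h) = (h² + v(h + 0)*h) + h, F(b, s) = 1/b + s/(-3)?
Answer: -190381/12 ≈ -15865.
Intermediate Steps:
v(J) = J/2
F(b, s) = 1/b - s/3 (F(b, s) = 1/b + s*(-⅓) = 1/b - s/3)
A(h) = h + 3*h²/2 (A(h) = (h² + ((h + 0)/2)*h) + h = (h² + (h/2)*h) + h = (h² + h²/2) + h = 3*h²/2 + h = h + 3*h²/2)
(F(8/(-9), -2) + (0 + A(9)))*(-122) = ((1/(8/(-9)) - ⅓*(-2)) + (0 + (½)*9*(2 + 3*9)))*(-122) = ((1/(8*(-⅑)) + ⅔) + (0 + (½)*9*(2 + 27)))*(-122) = ((1/(-8/9) + ⅔) + (0 + (½)*9*29))*(-122) = ((-9/8 + ⅔) + (0 + 261/2))*(-122) = (-11/24 + 261/2)*(-122) = (3121/24)*(-122) = -190381/12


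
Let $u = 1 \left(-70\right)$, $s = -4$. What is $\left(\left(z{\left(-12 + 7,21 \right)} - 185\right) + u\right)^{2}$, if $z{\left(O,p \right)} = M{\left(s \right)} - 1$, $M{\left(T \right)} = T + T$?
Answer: $69696$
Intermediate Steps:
$M{\left(T \right)} = 2 T$
$z{\left(O,p \right)} = -9$ ($z{\left(O,p \right)} = 2 \left(-4\right) - 1 = -8 - 1 = -9$)
$u = -70$
$\left(\left(z{\left(-12 + 7,21 \right)} - 185\right) + u\right)^{2} = \left(\left(-9 - 185\right) - 70\right)^{2} = \left(-194 - 70\right)^{2} = \left(-264\right)^{2} = 69696$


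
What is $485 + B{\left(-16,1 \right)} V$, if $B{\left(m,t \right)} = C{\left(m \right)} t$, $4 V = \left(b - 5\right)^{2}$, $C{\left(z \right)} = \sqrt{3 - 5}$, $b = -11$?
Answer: $485 + 64 i \sqrt{2} \approx 485.0 + 90.51 i$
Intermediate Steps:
$C{\left(z \right)} = i \sqrt{2}$ ($C{\left(z \right)} = \sqrt{-2} = i \sqrt{2}$)
$V = 64$ ($V = \frac{\left(-11 - 5\right)^{2}}{4} = \frac{\left(-16\right)^{2}}{4} = \frac{1}{4} \cdot 256 = 64$)
$B{\left(m,t \right)} = i t \sqrt{2}$ ($B{\left(m,t \right)} = i \sqrt{2} t = i t \sqrt{2}$)
$485 + B{\left(-16,1 \right)} V = 485 + i 1 \sqrt{2} \cdot 64 = 485 + i \sqrt{2} \cdot 64 = 485 + 64 i \sqrt{2}$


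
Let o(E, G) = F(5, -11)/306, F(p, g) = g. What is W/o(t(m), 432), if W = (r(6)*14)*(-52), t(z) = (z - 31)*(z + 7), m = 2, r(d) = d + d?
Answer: 2673216/11 ≈ 2.4302e+5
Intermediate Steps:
r(d) = 2*d
t(z) = (-31 + z)*(7 + z)
o(E, G) = -11/306
W = -8736 (W = ((2*6)*14)*(-52) = (12*14)*(-52) = 168*(-52) = -8736)
W/o(t(m), 432) = -8736/(-11/306) = -8736*(-306/11) = 2673216/11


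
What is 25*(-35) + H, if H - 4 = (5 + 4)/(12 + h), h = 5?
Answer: -14798/17 ≈ -870.47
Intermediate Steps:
H = 77/17 (H = 4 + (5 + 4)/(12 + 5) = 4 + 9/17 = 77/17 ≈ 4.5294)
25*(-35) + H = 25*(-35) + 77/17 = -875 + 77/17 = -14798/17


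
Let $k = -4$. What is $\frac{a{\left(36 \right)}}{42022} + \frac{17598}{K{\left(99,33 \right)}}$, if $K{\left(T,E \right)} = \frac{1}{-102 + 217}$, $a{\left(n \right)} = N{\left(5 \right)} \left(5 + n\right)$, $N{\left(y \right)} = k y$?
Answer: $\frac{42521431060}{21011} \approx 2.0238 \cdot 10^{6}$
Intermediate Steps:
$N{\left(y \right)} = - 4 y$
$a{\left(n \right)} = -100 - 20 n$ ($a{\left(n \right)} = \left(-4\right) 5 \left(5 + n\right) = - 20 \left(5 + n\right) = -100 - 20 n$)
$K{\left(T,E \right)} = \frac{1}{115}$
$\frac{a{\left(36 \right)}}{42022} + \frac{17598}{K{\left(99,33 \right)}} = \frac{-100 - 720}{42022} + 17598 \frac{1}{\frac{1}{115}} = \left(-100 - 720\right) \frac{1}{42022} + 17598 \cdot 115 = \left(-820\right) \frac{1}{42022} + 2023770 = - \frac{410}{21011} + 2023770 = \frac{42521431060}{21011}$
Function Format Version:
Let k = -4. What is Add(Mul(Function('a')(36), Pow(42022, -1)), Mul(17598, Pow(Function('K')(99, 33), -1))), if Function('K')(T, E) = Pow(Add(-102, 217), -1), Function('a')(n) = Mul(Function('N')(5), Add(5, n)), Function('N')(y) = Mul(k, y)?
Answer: Rational(42521431060, 21011) ≈ 2.0238e+6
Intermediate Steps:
Function('N')(y) = Mul(-4, y)
Function('a')(n) = Add(-100, Mul(-20, n)) (Function('a')(n) = Mul(Mul(-4, 5), Add(5, n)) = Mul(-20, Add(5, n)) = Add(-100, Mul(-20, n)))
Function('K')(T, E) = Rational(1, 115) (Function('K')(T, E) = Pow(115, -1) = Rational(1, 115))
Add(Mul(Function('a')(36), Pow(42022, -1)), Mul(17598, Pow(Function('K')(99, 33), -1))) = Add(Mul(Add(-100, Mul(-20, 36)), Pow(42022, -1)), Mul(17598, Pow(Rational(1, 115), -1))) = Add(Mul(Add(-100, -720), Rational(1, 42022)), Mul(17598, 115)) = Add(Mul(-820, Rational(1, 42022)), 2023770) = Add(Rational(-410, 21011), 2023770) = Rational(42521431060, 21011)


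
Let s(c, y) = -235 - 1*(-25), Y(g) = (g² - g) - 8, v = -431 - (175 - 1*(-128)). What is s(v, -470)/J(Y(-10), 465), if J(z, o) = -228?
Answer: 35/38 ≈ 0.92105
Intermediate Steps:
v = -734 (v = -431 - (175 + 128) = -431 - 1*303 = -431 - 303 = -734)
Y(g) = -8 + g² - g
s(c, y) = -210 (s(c, y) = -235 + 25 = -210)
s(v, -470)/J(Y(-10), 465) = -210/(-228) = -210*(-1/228) = 35/38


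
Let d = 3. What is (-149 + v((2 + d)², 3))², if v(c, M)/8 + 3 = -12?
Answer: 72361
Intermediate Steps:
v(c, M) = -120 (v(c, M) = -24 + 8*(-12) = -24 - 96 = -120)
(-149 + v((2 + d)², 3))² = (-149 - 120)² = (-269)² = 72361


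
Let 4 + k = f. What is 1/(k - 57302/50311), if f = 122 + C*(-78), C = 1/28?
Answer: 704354/80349415 ≈ 0.0087661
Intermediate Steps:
C = 1/28 ≈ 0.035714
f = 1669/14 (f = 122 + (1/28)*(-78) = 122 - 39/14 = 1669/14 ≈ 119.21)
k = 1613/14 (k = -4 + 1669/14 = 1613/14 ≈ 115.21)
1/(k - 57302/50311) = 1/(1613/14 - 57302/50311) = 1/(80349415/704354) = 704354/80349415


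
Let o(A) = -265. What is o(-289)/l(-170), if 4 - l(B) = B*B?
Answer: 265/28896 ≈ 0.0091708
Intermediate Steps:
l(B) = 4 - B**2 (l(B) = 4 - B*B = 4 - B**2)
o(-289)/l(-170) = -265/(4 - 1*(-170)**2) = -265/(4 - 1*28900) = -265/(4 - 28900) = -265/(-28896) = -265*(-1/28896) = 265/28896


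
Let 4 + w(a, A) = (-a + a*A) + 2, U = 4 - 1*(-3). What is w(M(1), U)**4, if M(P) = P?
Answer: 256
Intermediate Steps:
U = 7 (U = 4 + 3 = 7)
w(a, A) = -2 - a + A*a (w(a, A) = -4 + ((-a + a*A) + 2) = -4 + ((-a + A*a) + 2) = -4 + (2 - a + A*a) = -2 - a + A*a)
w(M(1), U)**4 = (-2 - 1*1 + 7*1)**4 = (-2 - 1 + 7)**4 = 4**4 = 256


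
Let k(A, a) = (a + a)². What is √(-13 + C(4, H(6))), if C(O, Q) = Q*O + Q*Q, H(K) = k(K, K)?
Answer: 19*√59 ≈ 145.94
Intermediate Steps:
k(A, a) = 4*a² (k(A, a) = (2*a)² = 4*a²)
H(K) = 4*K²
C(O, Q) = Q² + O*Q (C(O, Q) = O*Q + Q² = Q² + O*Q)
√(-13 + C(4, H(6))) = √(-13 + (4*6²)*(4 + 4*6²)) = √(-13 + (4*36)*(4 + 4*36)) = √(-13 + 144*(4 + 144)) = √(-13 + 144*148) = √(-13 + 21312) = √21299 = 19*√59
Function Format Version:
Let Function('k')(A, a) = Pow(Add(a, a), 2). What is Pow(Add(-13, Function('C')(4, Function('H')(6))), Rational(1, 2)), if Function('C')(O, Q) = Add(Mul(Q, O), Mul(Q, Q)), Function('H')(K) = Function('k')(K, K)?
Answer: Mul(19, Pow(59, Rational(1, 2))) ≈ 145.94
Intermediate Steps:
Function('k')(A, a) = Mul(4, Pow(a, 2)) (Function('k')(A, a) = Pow(Mul(2, a), 2) = Mul(4, Pow(a, 2)))
Function('H')(K) = Mul(4, Pow(K, 2))
Function('C')(O, Q) = Add(Pow(Q, 2), Mul(O, Q)) (Function('C')(O, Q) = Add(Mul(O, Q), Pow(Q, 2)) = Add(Pow(Q, 2), Mul(O, Q)))
Pow(Add(-13, Function('C')(4, Function('H')(6))), Rational(1, 2)) = Pow(Add(-13, Mul(Mul(4, Pow(6, 2)), Add(4, Mul(4, Pow(6, 2))))), Rational(1, 2)) = Pow(Add(-13, Mul(Mul(4, 36), Add(4, Mul(4, 36)))), Rational(1, 2)) = Pow(Add(-13, Mul(144, Add(4, 144))), Rational(1, 2)) = Pow(Add(-13, Mul(144, 148)), Rational(1, 2)) = Pow(Add(-13, 21312), Rational(1, 2)) = Pow(21299, Rational(1, 2)) = Mul(19, Pow(59, Rational(1, 2)))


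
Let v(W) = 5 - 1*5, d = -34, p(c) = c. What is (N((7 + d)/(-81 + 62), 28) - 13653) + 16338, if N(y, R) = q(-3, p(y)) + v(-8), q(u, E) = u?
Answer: 2682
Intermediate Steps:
v(W) = 0 (v(W) = 5 - 5 = 0)
N(y, R) = -3 (N(y, R) = -3 + 0 = -3)
(N((7 + d)/(-81 + 62), 28) - 13653) + 16338 = (-3 - 13653) + 16338 = -13656 + 16338 = 2682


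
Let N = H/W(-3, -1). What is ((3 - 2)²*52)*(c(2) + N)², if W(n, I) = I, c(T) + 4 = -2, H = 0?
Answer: 1872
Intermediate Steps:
c(T) = -6 (c(T) = -4 - 2 = -6)
N = 0 (N = 0/(-1) = 0*(-1) = 0)
((3 - 2)²*52)*(c(2) + N)² = ((3 - 2)²*52)*(-6 + 0)² = (1²*52)*(-6)² = (1*52)*36 = 52*36 = 1872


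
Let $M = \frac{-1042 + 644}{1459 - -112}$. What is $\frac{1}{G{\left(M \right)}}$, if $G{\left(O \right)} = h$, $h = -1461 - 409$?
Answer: $- \frac{1}{1870} \approx -0.00053476$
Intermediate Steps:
$M = - \frac{398}{1571}$ ($M = - \frac{398}{1459 + 112} = - \frac{398}{1571} \approx -0.25334$)
$h = -1870$ ($h = -1461 - 409 = -1870$)
$G{\left(O \right)} = -1870$
$\frac{1}{G{\left(M \right)}} = \frac{1}{-1870} = - \frac{1}{1870}$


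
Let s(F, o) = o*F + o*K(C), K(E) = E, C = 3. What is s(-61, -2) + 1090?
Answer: 1206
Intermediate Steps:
s(F, o) = 3*o + F*o (s(F, o) = o*F + o*3 = F*o + 3*o = 3*o + F*o)
s(-61, -2) + 1090 = -2*(3 - 61) + 1090 = -2*(-58) + 1090 = 116 + 1090 = 1206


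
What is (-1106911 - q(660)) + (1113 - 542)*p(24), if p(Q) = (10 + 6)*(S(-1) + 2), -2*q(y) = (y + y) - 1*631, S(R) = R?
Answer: -2194861/2 ≈ -1.0974e+6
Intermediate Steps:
q(y) = 631/2 - y (q(y) = -((y + y) - 1*631)/2 = -(2*y - 631)/2 = -(-631 + 2*y)/2 = 631/2 - y)
p(Q) = 16 (p(Q) = (10 + 6)*(-1 + 2) = 16*1 = 16)
(-1106911 - q(660)) + (1113 - 542)*p(24) = (-1106911 - (631/2 - 1*660)) + (1113 - 542)*16 = (-1106911 - (631/2 - 660)) + 571*16 = (-1106911 - 1*(-689/2)) + 9136 = (-1106911 + 689/2) + 9136 = -2213133/2 + 9136 = -2194861/2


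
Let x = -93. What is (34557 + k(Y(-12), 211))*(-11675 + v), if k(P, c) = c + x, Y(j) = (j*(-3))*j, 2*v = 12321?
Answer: -382430575/2 ≈ -1.9122e+8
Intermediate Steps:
v = 12321/2 (v = (1/2)*12321 = 12321/2 ≈ 6160.5)
Y(j) = -3*j**2 (Y(j) = (-3*j)*j = -3*j**2)
k(P, c) = -93 + c (k(P, c) = c - 93 = -93 + c)
(34557 + k(Y(-12), 211))*(-11675 + v) = (34557 + (-93 + 211))*(-11675 + 12321/2) = (34557 + 118)*(-11029/2) = 34675*(-11029/2) = -382430575/2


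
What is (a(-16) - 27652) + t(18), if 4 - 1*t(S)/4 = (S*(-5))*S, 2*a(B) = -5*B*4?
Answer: -20996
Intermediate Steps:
a(B) = -10*B (a(B) = (-5*B*4)/2 = (-20*B)/2 = -10*B)
t(S) = 16 + 20*S² (t(S) = 16 - 4*S*(-5)*S = 16 - 4*(-5*S)*S = 16 - (-20)*S² = 16 + 20*S²)
(a(-16) - 27652) + t(18) = (-10*(-16) - 27652) + (16 + 20*18²) = (160 - 27652) + (16 + 20*324) = -27492 + (16 + 6480) = -27492 + 6496 = -20996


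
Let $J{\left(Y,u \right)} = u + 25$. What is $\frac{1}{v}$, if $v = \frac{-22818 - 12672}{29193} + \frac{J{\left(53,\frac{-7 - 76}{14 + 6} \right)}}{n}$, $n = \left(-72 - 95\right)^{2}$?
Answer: $- \frac{5427757180}{6594479573} \approx -0.82308$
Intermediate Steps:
$J{\left(Y,u \right)} = 25 + u$
$n = 27889$ ($n = \left(-167\right)^{2} = 27889$)
$v = - \frac{6594479573}{5427757180}$ ($v = \frac{-22818 - 12672}{29193} + \frac{25 + \frac{-7 - 76}{14 + 6}}{27889} = \left(-35490\right) \frac{1}{29193} + \left(25 - \frac{83}{20}\right) \frac{1}{27889} = - \frac{11830}{9731} + \left(25 - \frac{83}{20}\right) \frac{1}{27889} = - \frac{11830}{9731} + \frac{417}{20} \cdot \frac{1}{27889} = - \frac{11830}{9731} + \frac{417}{557780} = - \frac{6594479573}{5427757180} \approx -1.215$)
$\frac{1}{v} = \frac{1}{- \frac{6594479573}{5427757180}} = - \frac{5427757180}{6594479573}$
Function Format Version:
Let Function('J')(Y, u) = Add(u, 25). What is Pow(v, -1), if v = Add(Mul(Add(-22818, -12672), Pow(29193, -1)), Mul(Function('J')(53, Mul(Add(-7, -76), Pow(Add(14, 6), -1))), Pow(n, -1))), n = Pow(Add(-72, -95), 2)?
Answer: Rational(-5427757180, 6594479573) ≈ -0.82308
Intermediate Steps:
Function('J')(Y, u) = Add(25, u)
n = 27889 (n = Pow(-167, 2) = 27889)
v = Rational(-6594479573, 5427757180) (v = Add(Mul(Add(-22818, -12672), Pow(29193, -1)), Mul(Add(25, Mul(Add(-7, -76), Pow(Add(14, 6), -1))), Pow(27889, -1))) = Add(Mul(-35490, Rational(1, 29193)), Mul(Add(25, Mul(-83, Pow(20, -1))), Rational(1, 27889))) = Add(Rational(-11830, 9731), Mul(Add(25, Mul(-83, Rational(1, 20))), Rational(1, 27889))) = Add(Rational(-11830, 9731), Mul(Add(25, Rational(-83, 20)), Rational(1, 27889))) = Add(Rational(-11830, 9731), Mul(Rational(417, 20), Rational(1, 27889))) = Add(Rational(-11830, 9731), Rational(417, 557780)) = Rational(-6594479573, 5427757180) ≈ -1.2150)
Pow(v, -1) = Pow(Rational(-6594479573, 5427757180), -1) = Rational(-5427757180, 6594479573)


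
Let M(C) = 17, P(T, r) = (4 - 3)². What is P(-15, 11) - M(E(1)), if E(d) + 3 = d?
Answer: -16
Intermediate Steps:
P(T, r) = 1 (P(T, r) = 1² = 1)
E(d) = -3 + d
P(-15, 11) - M(E(1)) = 1 - 1*17 = 1 - 17 = -16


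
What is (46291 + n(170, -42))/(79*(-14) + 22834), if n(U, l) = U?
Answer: 46461/21728 ≈ 2.1383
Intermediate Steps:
(46291 + n(170, -42))/(79*(-14) + 22834) = (46291 + 170)/(79*(-14) + 22834) = 46461/(-1106 + 22834) = 46461/21728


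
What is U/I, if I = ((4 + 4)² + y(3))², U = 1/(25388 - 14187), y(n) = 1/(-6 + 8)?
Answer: 4/186395841 ≈ 2.1460e-8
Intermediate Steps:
y(n) = ½ (y(n) = 1/2 = ½)
U = 1/11201 ≈ 8.9278e-5
I = 16641/4 (I = ((4 + 4)² + ½)² = (8² + ½)² = (64 + ½)² = (129/2)² = 16641/4 ≈ 4160.3)
U/I = 1/(11201*(16641/4)) = (1/11201)*(4/16641) = 4/186395841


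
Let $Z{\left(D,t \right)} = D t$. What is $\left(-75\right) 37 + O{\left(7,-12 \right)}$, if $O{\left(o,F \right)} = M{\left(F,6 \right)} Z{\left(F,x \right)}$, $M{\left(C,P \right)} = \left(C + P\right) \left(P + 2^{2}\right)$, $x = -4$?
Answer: $-5655$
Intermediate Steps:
$M{\left(C,P \right)} = \left(4 + P\right) \left(C + P\right)$ ($M{\left(C,P \right)} = \left(C + P\right) \left(P + 4\right) = \left(C + P\right) \left(4 + P\right) = \left(4 + P\right) \left(C + P\right)$)
$O{\left(o,F \right)} = - 4 F \left(60 + 10 F\right)$ ($O{\left(o,F \right)} = \left(6^{2} + 4 F + 4 \cdot 6 + F 6\right) F \left(-4\right) = \left(36 + 4 F + 24 + 6 F\right) \left(- 4 F\right) = \left(60 + 10 F\right) \left(- 4 F\right) = - 4 F \left(60 + 10 F\right)$)
$\left(-75\right) 37 + O{\left(7,-12 \right)} = \left(-75\right) 37 - - 480 \left(6 - 12\right) = -2775 - \left(-480\right) \left(-6\right) = -2775 - 2880 = -5655$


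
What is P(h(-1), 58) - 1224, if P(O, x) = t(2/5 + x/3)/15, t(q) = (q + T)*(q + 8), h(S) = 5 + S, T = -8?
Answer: -4057784/3375 ≈ -1202.3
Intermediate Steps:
t(q) = (-8 + q)*(8 + q) (t(q) = (q - 8)*(q + 8) = (-8 + q)*(8 + q))
P(O, x) = -64/15 + (⅖ + x/3)²/15 (P(O, x) = (-64 + (2/5 + x/3)²)/15 = (-64 + (2*(⅕) + x*(⅓))²)*(1/15) = (-64 + (⅖ + x/3)²)*(1/15) = -64/15 + (⅖ + x/3)²/15)
P(h(-1), 58) - 1224 = (-64/15 + (6 + 5*58)²/3375) - 1224 = (-64/15 + (6 + 290)²/3375) - 1224 = (-64/15 + (1/3375)*296²) - 1224 = (-64/15 + (1/3375)*87616) - 1224 = (-64/15 + 87616/3375) - 1224 = 73216/3375 - 1224 = -4057784/3375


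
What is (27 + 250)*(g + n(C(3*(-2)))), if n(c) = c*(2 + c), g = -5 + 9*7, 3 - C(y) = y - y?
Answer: 20221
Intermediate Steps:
C(y) = 3 (C(y) = 3 - (y - y) = 3 - 1*0 = 3 + 0 = 3)
g = 58 (g = -5 + 63 = 58)
(27 + 250)*(g + n(C(3*(-2)))) = (27 + 250)*(58 + 3*(2 + 3)) = 277*(58 + 3*5) = 277*(58 + 15) = 277*73 = 20221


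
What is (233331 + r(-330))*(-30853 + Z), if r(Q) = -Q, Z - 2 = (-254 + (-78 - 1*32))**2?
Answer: 23750472345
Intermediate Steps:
Z = 132498 (Z = 2 + (-254 + (-78 - 1*32))**2 = 2 + (-254 + (-78 - 32))**2 = 2 + (-254 - 110)**2 = 2 + (-364)**2 = 2 + 132496 = 132498)
(233331 + r(-330))*(-30853 + Z) = (233331 - 1*(-330))*(-30853 + 132498) = (233331 + 330)*101645 = 233661*101645 = 23750472345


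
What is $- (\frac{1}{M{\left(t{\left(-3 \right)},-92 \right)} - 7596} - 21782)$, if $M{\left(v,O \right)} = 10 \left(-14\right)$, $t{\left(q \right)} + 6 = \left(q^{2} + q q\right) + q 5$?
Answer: $\frac{168505553}{7736} \approx 21782.0$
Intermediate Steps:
$t{\left(q \right)} = -6 + 2 q^{2} + 5 q$ ($t{\left(q \right)} = -6 + \left(\left(q^{2} + q q\right) + q 5\right) = -6 + \left(\left(q^{2} + q^{2}\right) + 5 q\right) = -6 + \left(2 q^{2} + 5 q\right) = -6 + 2 q^{2} + 5 q$)
$M{\left(v,O \right)} = -140$
$- (\frac{1}{M{\left(t{\left(-3 \right)},-92 \right)} - 7596} - 21782) = - (\frac{1}{-140 - 7596} - 21782) = - (\frac{1}{-7736} - 21782) = - (- \frac{1}{7736} - 21782) = \left(-1\right) \left(- \frac{168505553}{7736}\right) = \frac{168505553}{7736}$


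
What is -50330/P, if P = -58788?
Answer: 25165/29394 ≈ 0.85613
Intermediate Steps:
-50330/P = -50330/(-58788) = -50330*(-1/58788) = 25165/29394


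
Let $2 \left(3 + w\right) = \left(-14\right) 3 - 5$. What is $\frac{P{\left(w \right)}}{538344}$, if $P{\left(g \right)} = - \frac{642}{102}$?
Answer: $- \frac{107}{9151848} \approx -1.1692 \cdot 10^{-5}$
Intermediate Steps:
$w = - \frac{53}{2}$ ($w = -3 + \frac{\left(-14\right) 3 - 5}{2} = -3 + \frac{-42 - 5}{2} = -3 + \frac{1}{2} \left(-47\right) = -3 - \frac{47}{2} = - \frac{53}{2} \approx -26.5$)
$P{\left(g \right)} = - \frac{107}{17}$ ($P{\left(g \right)} = \left(-642\right) \frac{1}{102} = - \frac{107}{17}$)
$\frac{P{\left(w \right)}}{538344} = - \frac{107}{17 \cdot 538344} = \left(- \frac{107}{17}\right) \frac{1}{538344} = - \frac{107}{9151848}$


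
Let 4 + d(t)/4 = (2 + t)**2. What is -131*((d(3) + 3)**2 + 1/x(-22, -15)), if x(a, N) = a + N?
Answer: -36686812/37 ≈ -9.9154e+5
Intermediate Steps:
x(a, N) = N + a
d(t) = -16 + 4*(2 + t)**2
-131*((d(3) + 3)**2 + 1/x(-22, -15)) = -131*((4*3*(4 + 3) + 3)**2 + 1/(-15 - 22)) = -131*((4*3*7 + 3)**2 + 1/(-37)) = -131*((84 + 3)**2 - 1/37) = -131*(87**2 - 1/37) = -131*(7569 - 1/37) = -131*280052/37 = -36686812/37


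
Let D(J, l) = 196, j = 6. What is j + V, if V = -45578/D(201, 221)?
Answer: -22201/98 ≈ -226.54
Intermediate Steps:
V = -22789/98 (V = -45578/196 = -45578*1/196 = -22789/98 ≈ -232.54)
j + V = 6 - 22789/98 = -22201/98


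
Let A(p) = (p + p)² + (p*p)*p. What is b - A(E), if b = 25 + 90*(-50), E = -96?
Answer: 843397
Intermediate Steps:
b = -4475 (b = 25 - 4500 = -4475)
A(p) = p³ + 4*p² (A(p) = (2*p)² + p²*p = 4*p² + p³ = p³ + 4*p²)
b - A(E) = -4475 - (-96)²*(4 - 96) = -4475 - 9216*(-92) = -4475 - 1*(-847872) = -4475 + 847872 = 843397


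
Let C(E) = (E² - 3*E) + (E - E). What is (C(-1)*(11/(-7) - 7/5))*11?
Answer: -4576/35 ≈ -130.74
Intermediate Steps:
C(E) = E² - 3*E (C(E) = (E² - 3*E) + 0 = E² - 3*E)
(C(-1)*(11/(-7) - 7/5))*11 = ((-(-3 - 1))*(11/(-7) - 7/5))*11 = ((-1*(-4))*(11*(-⅐) - 7*⅕))*11 = (4*(-11/7 - 7/5))*11 = (4*(-104/35))*11 = -416/35*11 = -4576/35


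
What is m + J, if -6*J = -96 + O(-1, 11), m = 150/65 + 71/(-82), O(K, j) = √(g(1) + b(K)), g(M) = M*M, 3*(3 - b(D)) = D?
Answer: 18593/1066 - √39/18 ≈ 17.095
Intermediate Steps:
b(D) = 3 - D/3
g(M) = M²
O(K, j) = √(4 - K/3) (O(K, j) = √(1² + (3 - K/3)) = √(1 + (3 - K/3)) = √(4 - K/3))
m = 1537/1066 (m = 150*(1/65) + 71*(-1/82) = 30/13 - 71/82 = 1537/1066 ≈ 1.4418)
J = 16 - √39/18 (J = -(-96 + √(36 - 3*(-1))/3)/6 = -(-96 + √(36 + 3)/3)/6 = -(-96 + √39/3)/6 = 16 - √39/18 ≈ 15.653)
m + J = 1537/1066 + (16 - √39/18) = 18593/1066 - √39/18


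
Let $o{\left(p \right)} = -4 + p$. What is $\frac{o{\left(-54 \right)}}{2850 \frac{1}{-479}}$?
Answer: $\frac{13891}{1425} \approx 9.7481$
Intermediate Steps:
$\frac{o{\left(-54 \right)}}{2850 \frac{1}{-479}} = \frac{-4 - 54}{2850 \frac{1}{-479}} = - \frac{58}{2850 \left(- \frac{1}{479}\right)} = - \frac{58}{- \frac{2850}{479}} = \left(-58\right) \left(- \frac{479}{2850}\right) = \frac{13891}{1425}$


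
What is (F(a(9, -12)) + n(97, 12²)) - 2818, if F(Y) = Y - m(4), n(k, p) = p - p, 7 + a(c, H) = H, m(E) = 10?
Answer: -2847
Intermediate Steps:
a(c, H) = -7 + H
n(k, p) = 0
F(Y) = -10 + Y (F(Y) = Y - 1*10 = Y - 10 = -10 + Y)
(F(a(9, -12)) + n(97, 12²)) - 2818 = ((-10 + (-7 - 12)) + 0) - 2818 = ((-10 - 19) + 0) - 2818 = (-29 + 0) - 2818 = -29 - 2818 = -2847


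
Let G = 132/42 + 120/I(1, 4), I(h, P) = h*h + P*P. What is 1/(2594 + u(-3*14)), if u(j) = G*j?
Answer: 17/36814 ≈ 0.00046178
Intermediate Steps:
I(h, P) = P² + h² (I(h, P) = h² + P² = P² + h²)
G = 1214/119 (G = 132/42 + 120/(4² + 1²) = 132*(1/42) + 120/(16 + 1) = 22/7 + 120/17 = 1214/119 ≈ 10.202)
u(j) = 1214*j/119
1/(2594 + u(-3*14)) = 1/(2594 + 1214*(-3*14)/119) = 1/(2594 + (1214/119)*(-42)) = 1/(2594 - 7284/17) = 1/(36814/17) = 17/36814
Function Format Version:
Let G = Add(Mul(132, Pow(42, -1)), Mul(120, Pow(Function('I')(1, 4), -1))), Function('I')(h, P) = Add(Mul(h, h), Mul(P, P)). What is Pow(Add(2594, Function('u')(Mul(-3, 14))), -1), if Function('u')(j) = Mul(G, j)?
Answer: Rational(17, 36814) ≈ 0.00046178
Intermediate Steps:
Function('I')(h, P) = Add(Pow(P, 2), Pow(h, 2)) (Function('I')(h, P) = Add(Pow(h, 2), Pow(P, 2)) = Add(Pow(P, 2), Pow(h, 2)))
G = Rational(1214, 119) (G = Add(Mul(132, Pow(42, -1)), Mul(120, Pow(Add(Pow(4, 2), Pow(1, 2)), -1))) = Add(Mul(132, Rational(1, 42)), Mul(120, Pow(Add(16, 1), -1))) = Add(Rational(22, 7), Mul(120, Pow(17, -1))) = Add(Rational(22, 7), Mul(120, Rational(1, 17))) = Add(Rational(22, 7), Rational(120, 17)) = Rational(1214, 119) ≈ 10.202)
Function('u')(j) = Mul(Rational(1214, 119), j)
Pow(Add(2594, Function('u')(Mul(-3, 14))), -1) = Pow(Add(2594, Mul(Rational(1214, 119), Mul(-3, 14))), -1) = Pow(Add(2594, Mul(Rational(1214, 119), -42)), -1) = Pow(Add(2594, Rational(-7284, 17)), -1) = Pow(Rational(36814, 17), -1) = Rational(17, 36814)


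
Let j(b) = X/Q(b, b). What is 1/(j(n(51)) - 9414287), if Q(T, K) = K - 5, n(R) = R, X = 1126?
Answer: -23/216528038 ≈ -1.0622e-7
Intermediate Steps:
Q(T, K) = -5 + K
j(b) = 1126/(-5 + b)
1/(j(n(51)) - 9414287) = 1/(1126/(-5 + 51) - 9414287) = 1/(1126/46 - 9414287) = 1/(1126*(1/46) - 9414287) = 1/(563/23 - 9414287) = 1/(-216528038/23) = -23/216528038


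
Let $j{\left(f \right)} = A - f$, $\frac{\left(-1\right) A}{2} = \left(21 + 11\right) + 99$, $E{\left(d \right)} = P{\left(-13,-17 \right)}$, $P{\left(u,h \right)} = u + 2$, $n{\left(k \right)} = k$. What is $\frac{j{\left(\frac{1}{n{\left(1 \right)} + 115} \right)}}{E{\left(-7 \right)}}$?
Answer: $\frac{2763}{116} \approx 23.819$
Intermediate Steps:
$P{\left(u,h \right)} = 2 + u$
$E{\left(d \right)} = -11$ ($E{\left(d \right)} = 2 - 13 = -11$)
$A = -262$ ($A = - 2 \left(\left(21 + 11\right) + 99\right) = - 2 \left(32 + 99\right) = \left(-2\right) 131 = -262$)
$j{\left(f \right)} = -262 - f$
$\frac{j{\left(\frac{1}{n{\left(1 \right)} + 115} \right)}}{E{\left(-7 \right)}} = \frac{-262 - \frac{1}{1 + 115}}{-11} = \left(-262 - \frac{1}{116}\right) \left(- \frac{1}{11}\right) = \left(- \frac{30393}{116}\right) \left(- \frac{1}{11}\right) = \frac{2763}{116}$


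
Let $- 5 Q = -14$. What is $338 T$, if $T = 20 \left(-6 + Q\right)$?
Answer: $-21632$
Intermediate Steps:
$Q = \frac{14}{5}$ ($Q = \left(- \frac{1}{5}\right) \left(-14\right) = \frac{14}{5} \approx 2.8$)
$T = -64$ ($T = 20 \left(-6 + \frac{14}{5}\right) = 20 \left(- \frac{16}{5}\right) = -64$)
$338 T = 338 \left(-64\right) = -21632$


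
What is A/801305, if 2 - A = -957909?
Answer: 22277/18635 ≈ 1.1954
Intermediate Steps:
A = 957911 (A = 2 - 1*(-957909) = 2 + 957909 = 957911)
A/801305 = 957911/801305 = 957911*(1/801305) = 22277/18635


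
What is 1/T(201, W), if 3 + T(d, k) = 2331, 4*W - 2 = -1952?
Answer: 1/2328 ≈ 0.00042955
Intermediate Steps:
W = -975/2 (W = ½ + (¼)*(-1952) = ½ - 488 = -975/2 ≈ -487.50)
T(d, k) = 2328 (T(d, k) = -3 + 2331 = 2328)
1/T(201, W) = 1/2328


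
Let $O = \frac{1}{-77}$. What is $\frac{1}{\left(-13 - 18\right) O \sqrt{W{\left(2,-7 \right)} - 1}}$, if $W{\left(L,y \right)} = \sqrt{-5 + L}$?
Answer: $\frac{77}{31 \sqrt{-1 + i \sqrt{3}}} \approx 0.87818 - 1.5211 i$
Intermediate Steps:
$O = - \frac{1}{77} \approx -0.012987$
$\frac{1}{\left(-13 - 18\right) O \sqrt{W{\left(2,-7 \right)} - 1}} = \frac{1}{\left(-13 - 18\right) \left(- \frac{1}{77}\right) \sqrt{\sqrt{-5 + 2} - 1}} = \frac{1}{\left(-31\right) \left(- \frac{1}{77}\right) \sqrt{\sqrt{-3} - 1}} = \frac{1}{\frac{31}{77} \sqrt{i \sqrt{3} - 1}} = \frac{1}{\frac{31}{77} \sqrt{-1 + i \sqrt{3}}} = \frac{77}{31 \sqrt{-1 + i \sqrt{3}}}$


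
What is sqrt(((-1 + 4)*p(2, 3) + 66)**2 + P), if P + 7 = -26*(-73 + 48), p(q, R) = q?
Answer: sqrt(5827) ≈ 76.335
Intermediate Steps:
P = 643 (P = -7 - 26*(-73 + 48) = -7 - 26*(-25) = -7 + 650 = 643)
sqrt(((-1 + 4)*p(2, 3) + 66)**2 + P) = sqrt(((-1 + 4)*2 + 66)**2 + 643) = sqrt((3*2 + 66)**2 + 643) = sqrt((6 + 66)**2 + 643) = sqrt(72**2 + 643) = sqrt(5184 + 643) = sqrt(5827)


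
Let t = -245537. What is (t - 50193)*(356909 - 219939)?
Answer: -40506138100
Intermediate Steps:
(t - 50193)*(356909 - 219939) = (-245537 - 50193)*(356909 - 219939) = -295730*136970 = -40506138100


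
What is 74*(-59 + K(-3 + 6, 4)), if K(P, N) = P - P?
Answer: -4366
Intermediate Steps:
K(P, N) = 0
74*(-59 + K(-3 + 6, 4)) = 74*(-59 + 0) = 74*(-59) = -4366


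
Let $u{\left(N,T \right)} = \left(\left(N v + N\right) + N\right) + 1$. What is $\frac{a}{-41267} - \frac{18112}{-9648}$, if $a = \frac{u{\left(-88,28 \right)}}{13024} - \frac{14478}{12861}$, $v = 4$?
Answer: $\frac{869425710227897}{463123508275296} \approx 1.8773$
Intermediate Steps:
$u{\left(N,T \right)} = 1 + 6 N$ ($u{\left(N,T \right)} = \left(\left(N 4 + N\right) + N\right) + 1 = \left(\left(4 N + N\right) + N\right) + 1 = \left(5 N + N\right) + 1 = 6 N + 1 = 1 + 6 N$)
$a = - \frac{65113073}{55833888}$ ($a = \frac{1 + 6 \left(-88\right)}{13024} - \frac{14478}{12861} = \left(1 - 528\right) \frac{1}{13024} - \frac{4826}{4287} = \left(-527\right) \frac{1}{13024} - \frac{4826}{4287} = - \frac{527}{13024} - \frac{4826}{4287} = - \frac{65113073}{55833888} \approx -1.1662$)
$\frac{a}{-41267} - \frac{18112}{-9648} = - \frac{65113073}{55833888 \left(-41267\right)} - \frac{18112}{-9648} = \left(- \frac{65113073}{55833888}\right) \left(- \frac{1}{41267}\right) - - \frac{1132}{603} = \frac{65113073}{2304097056096} + \frac{1132}{603} = \frac{869425710227897}{463123508275296}$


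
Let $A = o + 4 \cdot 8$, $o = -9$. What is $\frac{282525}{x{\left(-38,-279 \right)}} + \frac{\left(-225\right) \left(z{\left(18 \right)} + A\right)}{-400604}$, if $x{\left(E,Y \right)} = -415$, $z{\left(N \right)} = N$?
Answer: $- \frac{22635363345}{33250132} \approx -680.76$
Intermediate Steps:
$A = 23$ ($A = -9 + 4 \cdot 8 = -9 + 32 = 23$)
$\frac{282525}{x{\left(-38,-279 \right)}} + \frac{\left(-225\right) \left(z{\left(18 \right)} + A\right)}{-400604} = \frac{282525}{-415} + \frac{\left(-225\right) \left(18 + 23\right)}{-400604} = 282525 \left(- \frac{1}{415}\right) + \left(-225\right) 41 \left(- \frac{1}{400604}\right) = - \frac{56505}{83} - - \frac{9225}{400604} = - \frac{56505}{83} + \frac{9225}{400604} = - \frac{22635363345}{33250132}$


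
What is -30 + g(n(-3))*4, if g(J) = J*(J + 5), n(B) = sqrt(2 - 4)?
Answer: -38 + 20*I*sqrt(2) ≈ -38.0 + 28.284*I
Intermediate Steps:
n(B) = I*sqrt(2) (n(B) = sqrt(-2) = I*sqrt(2))
g(J) = J*(5 + J)
-30 + g(n(-3))*4 = -30 + ((I*sqrt(2))*(5 + I*sqrt(2)))*4 = -30 + (I*sqrt(2)*(5 + I*sqrt(2)))*4 = -30 + 4*I*sqrt(2)*(5 + I*sqrt(2))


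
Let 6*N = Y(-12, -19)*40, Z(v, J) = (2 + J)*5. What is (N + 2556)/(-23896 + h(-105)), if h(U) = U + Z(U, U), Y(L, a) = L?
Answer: -619/6129 ≈ -0.10100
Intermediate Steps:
Z(v, J) = 10 + 5*J
h(U) = 10 + 6*U (h(U) = U + (10 + 5*U) = 10 + 6*U)
N = -80 (N = (-12*40)/6 = (1/6)*(-480) = -80)
(N + 2556)/(-23896 + h(-105)) = (-80 + 2556)/(-23896 + (10 + 6*(-105))) = 2476/(-23896 + (10 - 630)) = 2476/(-23896 - 620) = 2476/(-24516) = 2476*(-1/24516) = -619/6129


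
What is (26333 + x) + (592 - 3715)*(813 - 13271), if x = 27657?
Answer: 38960324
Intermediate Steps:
(26333 + x) + (592 - 3715)*(813 - 13271) = (26333 + 27657) + (592 - 3715)*(813 - 13271) = 53990 - 3123*(-12458) = 53990 + 38906334 = 38960324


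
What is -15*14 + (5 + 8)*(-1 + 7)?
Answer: -132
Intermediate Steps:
-15*14 + (5 + 8)*(-1 + 7) = -210 + 13*6 = -210 + 78 = -132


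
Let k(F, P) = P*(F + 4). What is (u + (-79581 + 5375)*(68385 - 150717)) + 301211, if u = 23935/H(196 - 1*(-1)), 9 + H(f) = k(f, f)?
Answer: 241875934347499/39588 ≈ 6.1098e+9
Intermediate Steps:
k(F, P) = P*(4 + F)
H(f) = -9 + f*(4 + f)
u = 23935/39588 (u = 23935/(-9 + (196 - 1*(-1))*(4 + (196 - 1*(-1)))) = 23935/(-9 + (196 + 1)*(4 + (196 + 1))) = 23935/(-9 + 197*(4 + 197)) = 23935/(-9 + 197*201) = 23935/(-9 + 39597) = 23935/39588 ≈ 0.60460)
(u + (-79581 + 5375)*(68385 - 150717)) + 301211 = (23935/39588 + (-79581 + 5375)*(68385 - 150717)) + 301211 = (23935/39588 - 74206*(-82332)) + 301211 = (23935/39588 + 6109528392) + 301211 = 241864010006431/39588 + 301211 = 241875934347499/39588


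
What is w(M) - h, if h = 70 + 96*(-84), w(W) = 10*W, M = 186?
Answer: 9854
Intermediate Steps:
h = -7994 (h = 70 - 8064 = -7994)
w(M) - h = 10*186 - 1*(-7994) = 1860 + 7994 = 9854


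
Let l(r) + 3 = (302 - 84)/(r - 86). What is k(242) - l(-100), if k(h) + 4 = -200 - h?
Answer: -41090/93 ≈ -441.83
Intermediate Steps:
l(r) = -3 + 218/(-86 + r) (l(r) = -3 + (302 - 84)/(r - 86) = -3 + 218/(-86 + r))
k(h) = -204 - h (k(h) = -4 + (-200 - h) = -204 - h)
k(242) - l(-100) = (-204 - 1*242) - (476 - 3*(-100))/(-86 - 100) = (-204 - 242) - (476 + 300)/(-186) = -446 - (-1)*776/186 = -446 - 1*(-388/93) = -446 + 388/93 = -41090/93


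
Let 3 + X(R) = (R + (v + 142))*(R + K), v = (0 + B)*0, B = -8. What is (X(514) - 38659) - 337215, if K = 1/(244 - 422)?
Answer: -3444005/89 ≈ -38697.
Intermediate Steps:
v = 0 (v = (0 - 8)*0 = -8*0 = 0)
K = -1/178 (K = 1/(-178) = -1/178 ≈ -0.0056180)
X(R) = -3 + (142 + R)*(-1/178 + R) (X(R) = -3 + (R + (0 + 142))*(R - 1/178) = -3 + (R + 142)*(-1/178 + R) = -3 + (142 + R)*(-1/178 + R))
(X(514) - 38659) - 337215 = ((-338/89 + 514² + (25275/178)*514) - 38659) - 337215 = ((-338/89 + 264196 + 6495675/89) - 38659) - 337215 = (30008781/89 - 38659) - 337215 = 26568130/89 - 337215 = -3444005/89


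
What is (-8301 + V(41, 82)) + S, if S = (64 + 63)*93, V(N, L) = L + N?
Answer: 3633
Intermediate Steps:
S = 11811 (S = 127*93 = 11811)
(-8301 + V(41, 82)) + S = (-8301 + (82 + 41)) + 11811 = (-8301 + 123) + 11811 = -8178 + 11811 = 3633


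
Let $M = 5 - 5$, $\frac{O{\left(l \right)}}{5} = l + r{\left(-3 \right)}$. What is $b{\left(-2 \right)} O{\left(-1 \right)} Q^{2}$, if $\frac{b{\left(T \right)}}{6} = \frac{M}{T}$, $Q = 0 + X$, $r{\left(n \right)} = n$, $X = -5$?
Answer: $0$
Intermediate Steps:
$O{\left(l \right)} = -15 + 5 l$ ($O{\left(l \right)} = 5 \left(l - 3\right) = 5 \left(-3 + l\right) = -15 + 5 l$)
$Q = -5$ ($Q = 0 - 5 = -5$)
$M = 0$ ($M = 5 - 5 = 0$)
$b{\left(T \right)} = 0$ ($b{\left(T \right)} = 6 \frac{0}{T} = 6 \cdot 0 = 0$)
$b{\left(-2 \right)} O{\left(-1 \right)} Q^{2} = 0 \left(-15 + 5 \left(-1\right)\right) \left(-5\right)^{2} = 0 \left(-15 - 5\right) 25 = 0 \left(-20\right) 25 = 0 \cdot 25 = 0$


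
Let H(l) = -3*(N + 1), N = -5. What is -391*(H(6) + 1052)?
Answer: -416024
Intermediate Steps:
H(l) = 12 (H(l) = -3*(-5 + 1) = -3*(-4) = 12)
-391*(H(6) + 1052) = -391*(12 + 1052) = -391*1064 = -416024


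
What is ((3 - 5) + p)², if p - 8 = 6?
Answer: 144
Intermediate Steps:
p = 14 (p = 8 + 6 = 14)
((3 - 5) + p)² = ((3 - 5) + 14)² = (-2 + 14)² = 12² = 144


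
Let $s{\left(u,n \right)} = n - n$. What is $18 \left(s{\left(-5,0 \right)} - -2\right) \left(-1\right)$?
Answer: $-36$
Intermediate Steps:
$s{\left(u,n \right)} = 0$
$18 \left(s{\left(-5,0 \right)} - -2\right) \left(-1\right) = 18 \left(0 - -2\right) \left(-1\right) = 18 \left(0 + 2\right) \left(-1\right) = 18 \cdot 2 \left(-1\right) = 36 \left(-1\right) = -36$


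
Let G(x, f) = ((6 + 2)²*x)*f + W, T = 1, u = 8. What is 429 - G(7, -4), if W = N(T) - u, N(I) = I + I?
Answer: 2227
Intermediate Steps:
N(I) = 2*I
W = -6 (W = 2*1 - 1*8 = 2 - 8 = -6)
G(x, f) = -6 + 64*f*x (G(x, f) = ((6 + 2)²*x)*f - 6 = (8²*x)*f - 6 = (64*x)*f - 6 = 64*f*x - 6 = -6 + 64*f*x)
429 - G(7, -4) = 429 - (-6 + 64*(-4)*7) = 429 - (-6 - 1792) = 429 - 1*(-1798) = 429 + 1798 = 2227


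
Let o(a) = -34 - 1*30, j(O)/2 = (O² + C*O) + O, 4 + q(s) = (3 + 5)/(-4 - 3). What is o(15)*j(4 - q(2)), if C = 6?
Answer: -925696/49 ≈ -18892.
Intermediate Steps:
q(s) = -36/7 (q(s) = -4 + (3 + 5)/(-4 - 3) = -4 + 8/(-7) = -4 + 8*(-⅐) = -4 - 8/7 = -36/7)
j(O) = 2*O² + 14*O (j(O) = 2*((O² + 6*O) + O) = 2*(O² + 7*O) = 2*O² + 14*O)
o(a) = -64 (o(a) = -34 - 30 = -64)
o(15)*j(4 - q(2)) = -128*(4 - 1*(-36/7))*(7 + (4 - 1*(-36/7))) = -128*(4 + 36/7)*(7 + (4 + 36/7)) = -128*64*(7 + 64/7)/7 = -128*64*113/(7*7) = -64*14464/49 = -925696/49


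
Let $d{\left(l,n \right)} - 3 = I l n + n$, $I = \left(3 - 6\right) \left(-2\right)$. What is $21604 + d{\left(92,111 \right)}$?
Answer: $82990$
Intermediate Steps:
$I = 6$ ($I = \left(-3\right) \left(-2\right) = 6$)
$d{\left(l,n \right)} = 3 + n + 6 l n$ ($d{\left(l,n \right)} = 3 + \left(6 l n + n\right) = 3 + \left(n + 6 l n\right) = 3 + n + 6 l n$)
$21604 + d{\left(92,111 \right)} = 21604 + \left(3 + 111 + 6 \cdot 92 \cdot 111\right) = 21604 + \left(3 + 111 + 61272\right) = 21604 + 61386 = 82990$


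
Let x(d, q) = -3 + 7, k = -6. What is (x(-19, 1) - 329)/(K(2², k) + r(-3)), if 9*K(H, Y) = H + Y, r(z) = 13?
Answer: -585/23 ≈ -25.435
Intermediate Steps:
x(d, q) = 4
K(H, Y) = H/9 + Y/9 (K(H, Y) = (H + Y)/9 = H/9 + Y/9)
(x(-19, 1) - 329)/(K(2², k) + r(-3)) = (4 - 329)/(((⅑)*2² + (⅑)*(-6)) + 13) = -325/(((⅑)*4 - ⅔) + 13) = -325/((4/9 - ⅔) + 13) = -325/(-2/9 + 13) = -325/115/9 = -325*9/115 = -585/23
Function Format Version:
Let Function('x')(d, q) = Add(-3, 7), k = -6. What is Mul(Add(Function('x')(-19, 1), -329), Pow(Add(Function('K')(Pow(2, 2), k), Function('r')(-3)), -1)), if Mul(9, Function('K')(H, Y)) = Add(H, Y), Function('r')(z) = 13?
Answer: Rational(-585, 23) ≈ -25.435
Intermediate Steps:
Function('x')(d, q) = 4
Function('K')(H, Y) = Add(Mul(Rational(1, 9), H), Mul(Rational(1, 9), Y)) (Function('K')(H, Y) = Mul(Rational(1, 9), Add(H, Y)) = Add(Mul(Rational(1, 9), H), Mul(Rational(1, 9), Y)))
Mul(Add(Function('x')(-19, 1), -329), Pow(Add(Function('K')(Pow(2, 2), k), Function('r')(-3)), -1)) = Mul(Add(4, -329), Pow(Add(Add(Mul(Rational(1, 9), Pow(2, 2)), Mul(Rational(1, 9), -6)), 13), -1)) = Mul(-325, Pow(Add(Add(Mul(Rational(1, 9), 4), Rational(-2, 3)), 13), -1)) = Mul(-325, Pow(Add(Add(Rational(4, 9), Rational(-2, 3)), 13), -1)) = Mul(-325, Pow(Add(Rational(-2, 9), 13), -1)) = Mul(-325, Pow(Rational(115, 9), -1)) = Mul(-325, Rational(9, 115)) = Rational(-585, 23)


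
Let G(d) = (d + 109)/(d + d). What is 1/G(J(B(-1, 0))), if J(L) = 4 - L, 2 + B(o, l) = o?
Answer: 7/58 ≈ 0.12069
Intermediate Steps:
B(o, l) = -2 + o
G(d) = (109 + d)/(2*d) (G(d) = (109 + d)/((2*d)) = (109 + d)*(1/(2*d)) = (109 + d)/(2*d))
1/G(J(B(-1, 0))) = 1/((109 + (4 - (-2 - 1)))/(2*(4 - (-2 - 1)))) = 1/((109 + (4 - 1*(-3)))/(2*(4 - 1*(-3)))) = 1/((109 + (4 + 3))/(2*(4 + 3))) = 1/((½)*(109 + 7)/7) = 1/((½)*(⅐)*116) = 1/(58/7) = 7/58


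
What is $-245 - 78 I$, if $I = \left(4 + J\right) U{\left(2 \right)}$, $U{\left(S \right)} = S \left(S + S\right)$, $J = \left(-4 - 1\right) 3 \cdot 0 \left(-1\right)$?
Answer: $-2741$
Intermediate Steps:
$J = 0$ ($J = \left(-4 - 1\right) 3 \cdot 0 \left(-1\right) = \left(-5\right) 3 \cdot 0 \left(-1\right) = \left(-15\right) 0 \left(-1\right) = 0 \left(-1\right) = 0$)
$U{\left(S \right)} = 2 S^{2}$ ($U{\left(S \right)} = S 2 S = 2 S^{2}$)
$I = 32$ ($I = \left(4 + 0\right) 2 \cdot 2^{2} = 4 \cdot 2 \cdot 4 = 4 \cdot 8 = 32$)
$-245 - 78 I = -245 - 2496 = -2741$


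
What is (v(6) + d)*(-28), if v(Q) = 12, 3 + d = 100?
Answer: -3052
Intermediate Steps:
d = 97 (d = -3 + 100 = 97)
(v(6) + d)*(-28) = (12 + 97)*(-28) = 109*(-28) = -3052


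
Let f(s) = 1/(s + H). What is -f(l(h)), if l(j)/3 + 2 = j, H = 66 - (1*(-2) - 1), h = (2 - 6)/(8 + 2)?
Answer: -5/309 ≈ -0.016181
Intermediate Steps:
h = -2/5 (h = -4/10 = -4*1/10 = -2/5 ≈ -0.40000)
H = 69 (H = 66 - (-2 - 1) = 66 - 1*(-3) = 66 + 3 = 69)
l(j) = -6 + 3*j
f(s) = 1/(69 + s) (f(s) = 1/(s + 69) = 1/(69 + s))
-f(l(h)) = -1/(69 + (-6 + 3*(-2/5))) = -1/(69 + (-6 - 6/5)) = -1/(69 - 36/5) = -1/309/5 = -1*5/309 = -5/309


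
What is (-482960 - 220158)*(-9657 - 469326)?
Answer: 336781568994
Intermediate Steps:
(-482960 - 220158)*(-9657 - 469326) = -703118*(-478983) = 336781568994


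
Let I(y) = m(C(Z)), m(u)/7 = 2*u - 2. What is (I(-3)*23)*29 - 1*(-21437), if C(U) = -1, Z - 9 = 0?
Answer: 2761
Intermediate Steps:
Z = 9 (Z = 9 + 0 = 9)
m(u) = -14 + 14*u (m(u) = 7*(2*u - 2) = 7*(-2 + 2*u) = -14 + 14*u)
I(y) = -28 (I(y) = -14 + 14*(-1) = -14 - 14 = -28)
(I(-3)*23)*29 - 1*(-21437) = -28*23*29 - 1*(-21437) = -644*29 + 21437 = -18676 + 21437 = 2761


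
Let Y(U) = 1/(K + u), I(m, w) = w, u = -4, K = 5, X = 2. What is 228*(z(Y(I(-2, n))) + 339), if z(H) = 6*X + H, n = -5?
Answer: 80256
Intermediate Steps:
Y(U) = 1 (Y(U) = 1/(5 - 4) = 1/1 = 1)
z(H) = 12 + H (z(H) = 6*2 + H = 12 + H)
228*(z(Y(I(-2, n))) + 339) = 228*((12 + 1) + 339) = 228*(13 + 339) = 228*352 = 80256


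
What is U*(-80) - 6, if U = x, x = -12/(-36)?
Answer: -98/3 ≈ -32.667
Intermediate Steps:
x = ⅓ (x = -12*(-1/36) = ⅓ ≈ 0.33333)
U = ⅓ ≈ 0.33333
U*(-80) - 6 = (⅓)*(-80) - 6 = -80/3 - 6 = -98/3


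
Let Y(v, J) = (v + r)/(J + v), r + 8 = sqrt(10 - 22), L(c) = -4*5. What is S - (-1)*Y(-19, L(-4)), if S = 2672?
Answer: 34745/13 - 2*I*sqrt(3)/39 ≈ 2672.7 - 0.088823*I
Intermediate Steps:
L(c) = -20
r = -8 + 2*I*sqrt(3) (r = -8 + sqrt(10 - 22) = -8 + sqrt(-12) = -8 + 2*I*sqrt(3) ≈ -8.0 + 3.4641*I)
Y(v, J) = (-8 + v + 2*I*sqrt(3))/(J + v) (Y(v, J) = (v + (-8 + 2*I*sqrt(3)))/(J + v) = (-8 + v + 2*I*sqrt(3))/(J + v))
S - (-1)*Y(-19, L(-4)) = 2672 - (-1)*(-8 - 19 + 2*I*sqrt(3))/(-20 - 19) = 2672 - (-1)*(-27 + 2*I*sqrt(3))/(-39) = 2672 - (-1)*(-(-27 + 2*I*sqrt(3))/39) = 2672 - (-1)*(9/13 - 2*I*sqrt(3)/39) = 2672 - (-9/13 + 2*I*sqrt(3)/39) = 2672 + (9/13 - 2*I*sqrt(3)/39) = 34745/13 - 2*I*sqrt(3)/39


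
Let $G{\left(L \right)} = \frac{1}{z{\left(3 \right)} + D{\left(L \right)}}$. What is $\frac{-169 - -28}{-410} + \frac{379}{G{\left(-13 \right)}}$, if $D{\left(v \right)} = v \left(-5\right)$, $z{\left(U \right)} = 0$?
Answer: $\frac{10100491}{410} \approx 24635.0$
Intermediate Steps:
$D{\left(v \right)} = - 5 v$
$G{\left(L \right)} = - \frac{1}{5 L}$ ($G{\left(L \right)} = \frac{1}{0 - 5 L} = \frac{1}{\left(-5\right) L} = - \frac{1}{5 L}$)
$\frac{-169 - -28}{-410} + \frac{379}{G{\left(-13 \right)}} = \frac{-169 - -28}{-410} + \frac{379}{\left(- \frac{1}{5}\right) \frac{1}{-13}} = \left(-169 + 28\right) \left(- \frac{1}{410}\right) + \frac{379}{\left(- \frac{1}{5}\right) \left(- \frac{1}{13}\right)} = \left(-141\right) \left(- \frac{1}{410}\right) + 379 \frac{1}{\frac{1}{65}} = \frac{141}{410} + 379 \cdot 65 = \frac{141}{410} + 24635 = \frac{10100491}{410}$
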